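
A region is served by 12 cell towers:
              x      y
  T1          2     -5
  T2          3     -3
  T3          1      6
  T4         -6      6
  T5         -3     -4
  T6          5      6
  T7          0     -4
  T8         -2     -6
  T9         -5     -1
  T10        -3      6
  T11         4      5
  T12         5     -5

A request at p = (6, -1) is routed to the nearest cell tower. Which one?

T2

Since √ is increasing, it suffices to compare squared distances:
|pT1|² = (6−2)² + (-1−(-5))² = 16 + 16 = 32
|pT2|² = (6−3)² + (-1−(-3))² = 9 + 4 = 13
|pT3|² = (6−1)² + (-1−6)² = 25 + 49 = 74
|pT4|² = (6−(-6))² + (-1−6)² = 144 + 49 = 193
|pT5|² = (6−(-3))² + (-1−(-4))² = 81 + 9 = 90
|pT6|² = (6−5)² + (-1−6)² = 1 + 49 = 50
|pT7|² = (6−0)² + (-1−(-4))² = 36 + 9 = 45
|pT8|² = (6−(-2))² + (-1−(-6))² = 64 + 25 = 89
|pT9|² = (6−(-5))² + (-1−(-1))² = 121 + 0 = 121
d²(p, T10) = (6−(-3))² + (-1−6)² = 81 + 49 = 130
d²(p, T11) = (6−4)² + (-1−5)² = 4 + 36 = 40
d²(p, T12) = (6−5)² + (-1−(-5))² = 1 + 16 = 17
T2 is nearest.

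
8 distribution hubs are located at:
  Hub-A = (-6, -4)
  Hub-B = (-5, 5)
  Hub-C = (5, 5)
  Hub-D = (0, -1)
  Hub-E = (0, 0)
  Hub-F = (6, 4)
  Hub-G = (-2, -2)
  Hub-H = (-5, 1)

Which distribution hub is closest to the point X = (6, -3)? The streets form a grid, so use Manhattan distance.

d(X, Hub-A) = |6−(-6)| + |-3−(-4)| = 12 + 1 = 13
d(X, Hub-B) = |6−(-5)| + |-3−5| = 11 + 8 = 19
d(X, Hub-C) = |6−5| + |-3−5| = 1 + 8 = 9
d(X, Hub-D) = |6−0| + |-3−(-1)| = 6 + 2 = 8
d(X, Hub-E) = |6−0| + |-3−0| = 6 + 3 = 9
d(X, Hub-F) = |6−6| + |-3−4| = 0 + 7 = 7
d(X, Hub-G) = |6−(-2)| + |-3−(-2)| = 8 + 1 = 9
d(X, Hub-H) = |6−(-5)| + |-3−1| = 11 + 4 = 15
The smallest is to Hub-F, so X lies in the Voronoi region of Hub-F.

Hub-F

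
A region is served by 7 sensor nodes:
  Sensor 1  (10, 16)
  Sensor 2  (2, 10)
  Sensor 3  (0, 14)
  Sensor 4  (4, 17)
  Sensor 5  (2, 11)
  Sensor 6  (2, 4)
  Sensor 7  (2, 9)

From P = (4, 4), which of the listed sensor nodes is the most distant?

Squared Euclidean distances:
d²(P, Sensor 1) = 36 + 144 = 180
d²(P, Sensor 2) = 4 + 36 = 40
d²(P, Sensor 3) = 16 + 100 = 116
d²(P, Sensor 4) = 0 + 169 = 169
d²(P, Sensor 5) = 4 + 49 = 53
d²(P, Sensor 6) = 4 + 0 = 4
d²(P, Sensor 7) = 4 + 25 = 29
The largest is to Sensor 1.

Sensor 1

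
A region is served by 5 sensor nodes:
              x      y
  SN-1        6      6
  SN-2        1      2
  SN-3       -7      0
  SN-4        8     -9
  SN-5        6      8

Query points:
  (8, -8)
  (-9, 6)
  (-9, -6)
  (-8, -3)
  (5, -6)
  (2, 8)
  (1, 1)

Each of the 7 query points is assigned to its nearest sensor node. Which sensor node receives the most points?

SN-3

(8, -8) — d² to each: SN-1:200, SN-2:149, SN-3:289, SN-4:1, SN-5:260 → nearest is SN-4
(-9, 6) — d² to each: SN-1:225, SN-2:116, SN-3:40, SN-4:514, SN-5:229 → nearest is SN-3
(-9, -6) — d² to each: SN-1:369, SN-2:164, SN-3:40, SN-4:298, SN-5:421 → nearest is SN-3
(-8, -3) — d² to each: SN-1:277, SN-2:106, SN-3:10, SN-4:292, SN-5:317 → nearest is SN-3
(5, -6) — d² to each: SN-1:145, SN-2:80, SN-3:180, SN-4:18, SN-5:197 → nearest is SN-4
(2, 8) — d² to each: SN-1:20, SN-2:37, SN-3:145, SN-4:325, SN-5:16 → nearest is SN-5
(1, 1) — d² to each: SN-1:50, SN-2:1, SN-3:65, SN-4:149, SN-5:74 → nearest is SN-2
Tally — SN-2:1, SN-3:3, SN-4:2, SN-5:1. SN-3 captures the most (3).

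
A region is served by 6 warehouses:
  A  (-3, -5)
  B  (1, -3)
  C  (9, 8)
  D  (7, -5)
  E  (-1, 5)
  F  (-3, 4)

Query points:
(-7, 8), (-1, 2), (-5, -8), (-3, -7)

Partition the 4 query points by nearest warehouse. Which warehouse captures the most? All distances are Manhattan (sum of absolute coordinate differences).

A

(-7, 8) — d to each: A:17, B:19, C:16, D:27, E:9, F:8 → nearest is F
(-1, 2) — d to each: A:9, B:7, C:16, D:15, E:3, F:4 → nearest is E
(-5, -8) — d to each: A:5, B:11, C:30, D:15, E:17, F:14 → nearest is A
(-3, -7) — d to each: A:2, B:8, C:27, D:12, E:14, F:11 → nearest is A
Tally — A:2, E:1, F:1. A captures the most (2).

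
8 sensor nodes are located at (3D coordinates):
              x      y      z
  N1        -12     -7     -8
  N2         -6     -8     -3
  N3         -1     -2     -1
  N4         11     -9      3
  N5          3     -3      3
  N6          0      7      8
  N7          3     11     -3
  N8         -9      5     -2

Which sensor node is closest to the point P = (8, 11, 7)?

Squared Euclidean distances:
|PN1|² = (8−(-12))² + (11−(-7))² + (7−(-8))² = 400 + 324 + 225 = 949
|PN2|² = (8−(-6))² + (11−(-8))² + (7−(-3))² = 196 + 361 + 100 = 657
|PN3|² = (8−(-1))² + (11−(-2))² + (7−(-1))² = 81 + 169 + 64 = 314
|PN4|² = (8−11)² + (11−(-9))² + (7−3)² = 9 + 400 + 16 = 425
|PN5|² = (8−3)² + (11−(-3))² + (7−3)² = 25 + 196 + 16 = 237
|PN6|² = (8−0)² + (11−7)² + (7−8)² = 64 + 16 + 1 = 81
|PN7|² = (8−3)² + (11−11)² + (7−(-3))² = 25 + 0 + 100 = 125
|PN8|² = (8−(-9))² + (11−5)² + (7−(-2))² = 289 + 36 + 81 = 406
Minimum is at N6.

N6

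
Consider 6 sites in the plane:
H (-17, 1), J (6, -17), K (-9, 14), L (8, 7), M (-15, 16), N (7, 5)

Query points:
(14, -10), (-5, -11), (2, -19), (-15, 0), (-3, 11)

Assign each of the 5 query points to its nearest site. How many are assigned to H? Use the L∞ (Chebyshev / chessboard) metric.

(14, -10) — d to each: H:31, J:8, K:24, L:17, M:29, N:15 → nearest is J
(-5, -11) — d to each: H:12, J:11, K:25, L:18, M:27, N:16 → nearest is J
(2, -19) — d to each: H:20, J:4, K:33, L:26, M:35, N:24 → nearest is J
(-15, 0) — d to each: H:2, J:21, K:14, L:23, M:16, N:22 → nearest is H
(-3, 11) — d to each: H:14, J:28, K:6, L:11, M:12, N:10 → nearest is K
1 of the 5 points has H as nearest.

1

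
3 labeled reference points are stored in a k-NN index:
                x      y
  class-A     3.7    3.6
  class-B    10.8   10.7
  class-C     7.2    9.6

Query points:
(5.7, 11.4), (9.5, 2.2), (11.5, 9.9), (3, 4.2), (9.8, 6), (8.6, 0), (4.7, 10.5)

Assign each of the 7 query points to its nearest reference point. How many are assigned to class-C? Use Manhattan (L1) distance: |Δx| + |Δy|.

(5.7, 11.4) — d to each: class-A:9.8, class-B:5.8, class-C:3.3 → nearest is class-C
(9.5, 2.2) — d to each: class-A:7.2, class-B:9.8, class-C:9.7 → nearest is class-A
(11.5, 9.9) — d to each: class-A:14.1, class-B:1.5, class-C:4.6 → nearest is class-B
(3, 4.2) — d to each: class-A:1.3, class-B:14.3, class-C:9.6 → nearest is class-A
(9.8, 6) — d to each: class-A:8.5, class-B:5.7, class-C:6.2 → nearest is class-B
(8.6, 0) — d to each: class-A:8.5, class-B:12.9, class-C:11 → nearest is class-A
(4.7, 10.5) — d to each: class-A:7.9, class-B:6.3, class-C:3.4 → nearest is class-C
2 of the 7 points have class-C as nearest.

2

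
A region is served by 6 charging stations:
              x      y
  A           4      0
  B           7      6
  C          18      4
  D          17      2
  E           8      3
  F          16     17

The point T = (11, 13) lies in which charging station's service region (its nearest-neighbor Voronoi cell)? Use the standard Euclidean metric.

F

Squared Euclidean distances:
|TA|² = (11−4)² + (13−0)² = 49 + 169 = 218
|TB|² = (11−7)² + (13−6)² = 16 + 49 = 65
|TC|² = (11−18)² + (13−4)² = 49 + 81 = 130
|TD|² = (11−17)² + (13−2)² = 36 + 121 = 157
|TE|² = (11−8)² + (13−3)² = 9 + 100 = 109
|TF|² = (11−16)² + (13−17)² = 25 + 16 = 41
Minimum is at F.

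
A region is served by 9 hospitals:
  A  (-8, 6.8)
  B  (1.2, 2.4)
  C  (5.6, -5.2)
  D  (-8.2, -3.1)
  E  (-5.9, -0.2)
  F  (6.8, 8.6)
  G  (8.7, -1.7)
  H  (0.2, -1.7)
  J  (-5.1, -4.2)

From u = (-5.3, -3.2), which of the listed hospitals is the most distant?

Squared Euclidean distances:
|uA|² = 7.29 + 100 = 107.29
|uB|² = 42.25 + 31.36 = 73.61
|uC|² = 118.81 + 4 = 122.81
|uD|² = 8.41 + 0.01 = 8.42
|uE|² = 0.36 + 9 = 9.36
|uF|² = 146.41 + 139.24 = 285.65
|uG|² = 196 + 2.25 = 198.25
|uH|² = 30.25 + 2.25 = 32.5
|uJ|² = 0.04 + 1 = 1.04
The largest is to F.

F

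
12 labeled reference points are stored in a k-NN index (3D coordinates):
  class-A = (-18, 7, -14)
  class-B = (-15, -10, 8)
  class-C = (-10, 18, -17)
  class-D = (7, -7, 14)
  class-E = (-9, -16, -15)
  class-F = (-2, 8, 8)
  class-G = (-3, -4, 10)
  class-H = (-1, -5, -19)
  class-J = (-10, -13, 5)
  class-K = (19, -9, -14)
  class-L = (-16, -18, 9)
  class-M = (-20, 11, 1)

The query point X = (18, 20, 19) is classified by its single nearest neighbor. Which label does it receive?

class-F

Compare squared distances (the ordering matches that of the actual distances):
d²(X, class-A) = (18−(-18))² + (20−7)² + (19−(-14))² = 1296 + 169 + 1089 = 2554
d²(X, class-B) = (18−(-15))² + (20−(-10))² + (19−8)² = 1089 + 900 + 121 = 2110
d²(X, class-C) = (18−(-10))² + (20−18)² + (19−(-17))² = 784 + 4 + 1296 = 2084
d²(X, class-D) = (18−7)² + (20−(-7))² + (19−14)² = 121 + 729 + 25 = 875
d²(X, class-E) = (18−(-9))² + (20−(-16))² + (19−(-15))² = 729 + 1296 + 1156 = 3181
d²(X, class-F) = (18−(-2))² + (20−8)² + (19−8)² = 400 + 144 + 121 = 665
d²(X, class-G) = (18−(-3))² + (20−(-4))² + (19−10)² = 441 + 576 + 81 = 1098
d²(X, class-H) = (18−(-1))² + (20−(-5))² + (19−(-19))² = 361 + 625 + 1444 = 2430
d²(X, class-J) = (18−(-10))² + (20−(-13))² + (19−5)² = 784 + 1089 + 196 = 2069
d²(X, class-K) = (18−19)² + (20−(-9))² + (19−(-14))² = 1 + 841 + 1089 = 1931
d²(X, class-L) = (18−(-16))² + (20−(-18))² + (19−9)² = 1156 + 1444 + 100 = 2700
d²(X, class-M) = (18−(-20))² + (20−11)² + (19−1)² = 1444 + 81 + 324 = 1849
Minimum is at class-F.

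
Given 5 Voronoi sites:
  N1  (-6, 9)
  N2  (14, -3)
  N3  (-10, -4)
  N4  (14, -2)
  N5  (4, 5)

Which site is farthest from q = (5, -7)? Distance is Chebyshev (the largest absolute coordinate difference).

N1

d(q,N1) = max(11, 16) = 16
d(q,N2) = max(9, 4) = 9
d(q,N3) = max(15, 3) = 15
d(q,N4) = max(9, 5) = 9
d(q,N5) = max(1, 12) = 12
The largest is to N1.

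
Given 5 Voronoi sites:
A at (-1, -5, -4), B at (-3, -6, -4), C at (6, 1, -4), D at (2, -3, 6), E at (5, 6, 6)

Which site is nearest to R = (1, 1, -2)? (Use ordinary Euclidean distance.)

C

Squared Euclidean distances:
|RA|² = (1−(-1))² + (1−(-5))² + (-2−(-4))² = 4 + 36 + 4 = 44
|RB|² = (1−(-3))² + (1−(-6))² + (-2−(-4))² = 16 + 49 + 4 = 69
|RC|² = (1−6)² + (1−1)² + (-2−(-4))² = 25 + 0 + 4 = 29
|RD|² = (1−2)² + (1−(-3))² + (-2−6)² = 1 + 16 + 64 = 81
|RE|² = (1−5)² + (1−6)² + (-2−6)² = 16 + 25 + 64 = 105
The smallest is to C, so R lies in the Voronoi region of C.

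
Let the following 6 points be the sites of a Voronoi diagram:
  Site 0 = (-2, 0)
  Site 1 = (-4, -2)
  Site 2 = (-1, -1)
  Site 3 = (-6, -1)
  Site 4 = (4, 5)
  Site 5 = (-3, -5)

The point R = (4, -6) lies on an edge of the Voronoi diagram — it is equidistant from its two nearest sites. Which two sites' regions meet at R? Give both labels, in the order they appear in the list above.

Site 2 and Site 5

Squared distances from R to each site:
d²(R, Site 0) = (4−(-2))² + (-6−0)² = 36 + 36 = 72
d²(R, Site 1) = (4−(-4))² + (-6−(-2))² = 64 + 16 = 80
d²(R, Site 2) = (4−(-1))² + (-6−(-1))² = 25 + 25 = 50
d²(R, Site 3) = (4−(-6))² + (-6−(-1))² = 100 + 25 = 125
d²(R, Site 4) = (4−4)² + (-6−5)² = 0 + 121 = 121
d²(R, Site 5) = (4−(-3))² + (-6−(-5))² = 49 + 1 = 50
R is equidistant from Site 2 and Site 5 (both at squared distance 50), and every other site is strictly farther — so R lies on the Site 2–Site 5 Voronoi edge.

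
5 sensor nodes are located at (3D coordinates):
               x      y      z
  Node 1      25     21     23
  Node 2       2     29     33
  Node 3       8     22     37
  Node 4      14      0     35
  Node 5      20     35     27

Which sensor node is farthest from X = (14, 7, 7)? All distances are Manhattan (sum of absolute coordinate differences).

d(X, Node 1) = 11 + 14 + 16 = 41
d(X, Node 2) = 12 + 22 + 26 = 60
d(X, Node 3) = 6 + 15 + 30 = 51
d(X, Node 4) = 0 + 7 + 28 = 35
d(X, Node 5) = 6 + 28 + 20 = 54
The largest is to Node 2.

Node 2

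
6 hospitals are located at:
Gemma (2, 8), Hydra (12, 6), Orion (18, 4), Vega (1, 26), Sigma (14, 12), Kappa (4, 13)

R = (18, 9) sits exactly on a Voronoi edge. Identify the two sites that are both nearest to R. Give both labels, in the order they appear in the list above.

Squared distances from R to each site:
d²(R, Gemma) = (18−2)² + (9−8)² = 256 + 1 = 257
d²(R, Hydra) = (18−12)² + (9−6)² = 36 + 9 = 45
d²(R, Orion) = (18−18)² + (9−4)² = 0 + 25 = 25
d²(R, Vega) = (18−1)² + (9−26)² = 289 + 289 = 578
d²(R, Sigma) = (18−14)² + (9−12)² = 16 + 9 = 25
d²(R, Kappa) = (18−4)² + (9−13)² = 196 + 16 = 212
R is equidistant from Orion and Sigma (both at squared distance 25), and every other site is strictly farther — so R lies on the Orion–Sigma Voronoi edge.

Orion and Sigma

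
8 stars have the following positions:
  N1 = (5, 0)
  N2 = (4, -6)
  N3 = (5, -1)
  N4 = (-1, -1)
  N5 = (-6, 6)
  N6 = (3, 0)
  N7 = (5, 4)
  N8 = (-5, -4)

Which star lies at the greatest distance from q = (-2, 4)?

N2

Compare squared distances (the ordering matches that of the actual distances):
|qN1|² = 49 + 16 = 65
|qN2|² = 36 + 100 = 136
|qN3|² = 49 + 25 = 74
|qN4|² = 1 + 25 = 26
|qN5|² = 16 + 4 = 20
|qN6|² = 25 + 16 = 41
|qN7|² = 49 + 0 = 49
|qN8|² = 9 + 64 = 73
The largest is to N2.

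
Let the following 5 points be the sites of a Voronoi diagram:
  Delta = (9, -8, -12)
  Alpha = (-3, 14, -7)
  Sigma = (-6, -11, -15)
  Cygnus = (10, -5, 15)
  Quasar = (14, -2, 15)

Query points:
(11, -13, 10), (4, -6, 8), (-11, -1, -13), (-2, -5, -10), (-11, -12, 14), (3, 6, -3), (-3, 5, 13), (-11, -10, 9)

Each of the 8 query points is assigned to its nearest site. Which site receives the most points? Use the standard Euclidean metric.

Cygnus

(11, -13, 10) — d² to each: Delta:513, Alpha:1214, Sigma:918, Cygnus:90, Quasar:155 → nearest is Cygnus
(4, -6, 8) — d² to each: Delta:429, Alpha:674, Sigma:654, Cygnus:86, Quasar:165 → nearest is Cygnus
(-11, -1, -13) — d² to each: Delta:450, Alpha:325, Sigma:129, Cygnus:1241, Quasar:1410 → nearest is Sigma
(-2, -5, -10) — d² to each: Delta:134, Alpha:371, Sigma:77, Cygnus:769, Quasar:890 → nearest is Sigma
(-11, -12, 14) — d² to each: Delta:1092, Alpha:1181, Sigma:867, Cygnus:491, Quasar:726 → nearest is Cygnus
(3, 6, -3) — d² to each: Delta:313, Alpha:116, Sigma:514, Cygnus:494, Quasar:509 → nearest is Alpha
(-3, 5, 13) — d² to each: Delta:938, Alpha:481, Sigma:1049, Cygnus:273, Quasar:342 → nearest is Cygnus
(-11, -10, 9) — d² to each: Delta:845, Alpha:896, Sigma:602, Cygnus:502, Quasar:725 → nearest is Cygnus
Tally — Alpha:1, Sigma:2, Cygnus:5. Cygnus captures the most (5).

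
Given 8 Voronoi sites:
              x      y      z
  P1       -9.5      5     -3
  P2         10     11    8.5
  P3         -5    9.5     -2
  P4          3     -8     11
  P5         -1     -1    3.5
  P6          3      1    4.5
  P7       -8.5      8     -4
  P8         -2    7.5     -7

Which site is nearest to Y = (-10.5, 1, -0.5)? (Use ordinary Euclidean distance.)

Squared Euclidean distances:
|YP1|² = (-10.5−(-9.5))² + (1−5)² + (-0.5−(-3))² = 1 + 16 + 6.25 = 23.25
|YP2|² = (-10.5−10)² + (1−11)² + (-0.5−8.5)² = 420.25 + 100 + 81 = 601.25
|YP3|² = (-10.5−(-5))² + (1−9.5)² + (-0.5−(-2))² = 30.25 + 72.25 + 2.25 = 104.75
|YP4|² = (-10.5−3)² + (1−(-8))² + (-0.5−11)² = 182.25 + 81 + 132.25 = 395.5
|YP5|² = (-10.5−(-1))² + (1−(-1))² + (-0.5−3.5)² = 90.25 + 4 + 16 = 110.25
|YP6|² = (-10.5−3)² + (1−1)² + (-0.5−4.5)² = 182.25 + 0 + 25 = 207.25
|YP7|² = (-10.5−(-8.5))² + (1−8)² + (-0.5−(-4))² = 4 + 49 + 12.25 = 65.25
|YP8|² = (-10.5−(-2))² + (1−7.5)² + (-0.5−(-7))² = 72.25 + 42.25 + 42.25 = 156.75
Minimum is at P1.

P1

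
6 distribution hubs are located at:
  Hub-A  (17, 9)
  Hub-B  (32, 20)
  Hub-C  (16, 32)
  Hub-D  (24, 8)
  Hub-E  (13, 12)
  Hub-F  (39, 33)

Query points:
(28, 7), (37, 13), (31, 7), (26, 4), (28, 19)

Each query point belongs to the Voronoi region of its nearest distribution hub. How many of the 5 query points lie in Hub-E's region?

0

(28, 7) — d² to each: Hub-A:125, Hub-B:185, Hub-C:769, Hub-D:17, Hub-E:250, Hub-F:797 → nearest is Hub-D
(37, 13) — d² to each: Hub-A:416, Hub-B:74, Hub-C:802, Hub-D:194, Hub-E:577, Hub-F:404 → nearest is Hub-B
(31, 7) — d² to each: Hub-A:200, Hub-B:170, Hub-C:850, Hub-D:50, Hub-E:349, Hub-F:740 → nearest is Hub-D
(26, 4) — d² to each: Hub-A:106, Hub-B:292, Hub-C:884, Hub-D:20, Hub-E:233, Hub-F:1010 → nearest is Hub-D
(28, 19) — d² to each: Hub-A:221, Hub-B:17, Hub-C:313, Hub-D:137, Hub-E:274, Hub-F:317 → nearest is Hub-B
0 of the 5 points have Hub-E as nearest.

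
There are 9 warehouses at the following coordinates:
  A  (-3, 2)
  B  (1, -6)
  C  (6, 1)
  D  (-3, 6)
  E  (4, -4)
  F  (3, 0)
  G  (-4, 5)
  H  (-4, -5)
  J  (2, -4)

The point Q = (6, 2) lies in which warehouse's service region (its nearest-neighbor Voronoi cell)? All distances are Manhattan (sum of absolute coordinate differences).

d(Q,A) = |6−(-3)| + |2−2| = 9 + 0 = 9
d(Q,B) = |6−1| + |2−(-6)| = 5 + 8 = 13
d(Q,C) = |6−6| + |2−1| = 0 + 1 = 1
d(Q,D) = |6−(-3)| + |2−6| = 9 + 4 = 13
d(Q,E) = |6−4| + |2−(-4)| = 2 + 6 = 8
d(Q,F) = |6−3| + |2−0| = 3 + 2 = 5
d(Q,G) = |6−(-4)| + |2−5| = 10 + 3 = 13
d(Q,H) = |6−(-4)| + |2−(-5)| = 10 + 7 = 17
d(Q,J) = |6−2| + |2−(-4)| = 4 + 6 = 10
C is nearest.

C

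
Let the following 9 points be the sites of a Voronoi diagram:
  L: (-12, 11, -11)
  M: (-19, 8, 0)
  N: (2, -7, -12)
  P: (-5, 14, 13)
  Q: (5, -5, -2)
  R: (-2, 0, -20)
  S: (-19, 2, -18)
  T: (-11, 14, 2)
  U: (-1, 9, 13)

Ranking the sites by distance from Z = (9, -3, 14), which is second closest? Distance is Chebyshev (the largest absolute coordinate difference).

Q

d(Z,L) = max(21, 14, 25) = 25
d(Z,M) = max(28, 11, 14) = 28
d(Z,N) = max(7, 4, 26) = 26
d(Z,P) = max(14, 17, 1) = 17
d(Z,Q) = max(4, 2, 16) = 16
d(Z,R) = max(11, 3, 34) = 34
d(Z,S) = max(28, 5, 32) = 32
d(Z,T) = max(20, 17, 12) = 20
d(Z,U) = max(10, 12, 1) = 12
Sorted ascending: U, Q, P, … — the second-nearest is Q.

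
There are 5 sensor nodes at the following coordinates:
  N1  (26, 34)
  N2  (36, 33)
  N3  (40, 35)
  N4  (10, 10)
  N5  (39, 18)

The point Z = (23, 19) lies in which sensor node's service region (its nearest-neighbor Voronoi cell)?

N1

Squared Euclidean distances:
|ZN1|² = (23−26)² + (19−34)² = 9 + 225 = 234
|ZN2|² = (23−36)² + (19−33)² = 169 + 196 = 365
|ZN3|² = (23−40)² + (19−35)² = 289 + 256 = 545
|ZN4|² = (23−10)² + (19−10)² = 169 + 81 = 250
|ZN5|² = (23−39)² + (19−18)² = 256 + 1 = 257
Minimum is at N1.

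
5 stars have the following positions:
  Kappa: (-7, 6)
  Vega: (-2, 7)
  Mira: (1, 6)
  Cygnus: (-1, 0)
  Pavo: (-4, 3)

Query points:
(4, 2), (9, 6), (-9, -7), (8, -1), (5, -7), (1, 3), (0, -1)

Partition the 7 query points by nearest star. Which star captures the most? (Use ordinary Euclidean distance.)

Cygnus

(4, 2) — d² to each: Kappa:137, Vega:61, Mira:25, Cygnus:29, Pavo:65 → nearest is Mira
(9, 6) — d² to each: Kappa:256, Vega:122, Mira:64, Cygnus:136, Pavo:178 → nearest is Mira
(-9, -7) — d² to each: Kappa:173, Vega:245, Mira:269, Cygnus:113, Pavo:125 → nearest is Cygnus
(8, -1) — d² to each: Kappa:274, Vega:164, Mira:98, Cygnus:82, Pavo:160 → nearest is Cygnus
(5, -7) — d² to each: Kappa:313, Vega:245, Mira:185, Cygnus:85, Pavo:181 → nearest is Cygnus
(1, 3) — d² to each: Kappa:73, Vega:25, Mira:9, Cygnus:13, Pavo:25 → nearest is Mira
(0, -1) — d² to each: Kappa:98, Vega:68, Mira:50, Cygnus:2, Pavo:32 → nearest is Cygnus
Tally — Mira:3, Cygnus:4. Cygnus captures the most (4).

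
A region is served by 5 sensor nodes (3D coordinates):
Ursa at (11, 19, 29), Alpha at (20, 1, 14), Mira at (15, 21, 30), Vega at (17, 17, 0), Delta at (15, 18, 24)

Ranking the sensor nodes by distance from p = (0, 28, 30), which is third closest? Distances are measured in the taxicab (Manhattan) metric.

Delta

d(p, Ursa) = |0−11| + |28−19| + |30−29| = 11 + 9 + 1 = 21
d(p, Alpha) = |0−20| + |28−1| + |30−14| = 20 + 27 + 16 = 63
d(p, Mira) = |0−15| + |28−21| + |30−30| = 15 + 7 + 0 = 22
d(p, Vega) = |0−17| + |28−17| + |30−0| = 17 + 11 + 30 = 58
d(p, Delta) = |0−15| + |28−18| + |30−24| = 15 + 10 + 6 = 31
Sorted ascending: Ursa, Mira, Delta, Vega, … — the third-nearest is Delta.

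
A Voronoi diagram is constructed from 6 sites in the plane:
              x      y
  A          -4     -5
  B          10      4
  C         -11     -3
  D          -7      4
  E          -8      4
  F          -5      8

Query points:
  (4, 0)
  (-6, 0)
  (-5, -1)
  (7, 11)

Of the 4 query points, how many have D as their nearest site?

1

(4, 0) — d² to each: A:89, B:52, C:234, D:137, E:160, F:145 → nearest is B
(-6, 0) — d² to each: A:29, B:272, C:34, D:17, E:20, F:65 → nearest is D
(-5, -1) — d² to each: A:17, B:250, C:40, D:29, E:34, F:81 → nearest is A
(7, 11) — d² to each: A:377, B:58, C:520, D:245, E:274, F:153 → nearest is B
1 of the 4 points has D as nearest.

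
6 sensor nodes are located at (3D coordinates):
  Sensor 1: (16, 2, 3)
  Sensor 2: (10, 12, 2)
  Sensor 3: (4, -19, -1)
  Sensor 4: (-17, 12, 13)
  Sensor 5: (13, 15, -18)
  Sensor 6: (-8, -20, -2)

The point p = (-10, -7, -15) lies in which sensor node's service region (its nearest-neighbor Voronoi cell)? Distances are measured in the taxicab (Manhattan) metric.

d(p, Sensor 1) = |-10−16| + |-7−2| + |-15−3| = 26 + 9 + 18 = 53
d(p, Sensor 2) = |-10−10| + |-7−12| + |-15−2| = 20 + 19 + 17 = 56
d(p, Sensor 3) = |-10−4| + |-7−(-19)| + |-15−(-1)| = 14 + 12 + 14 = 40
d(p, Sensor 4) = |-10−(-17)| + |-7−12| + |-15−13| = 7 + 19 + 28 = 54
d(p, Sensor 5) = |-10−13| + |-7−15| + |-15−(-18)| = 23 + 22 + 3 = 48
d(p, Sensor 6) = |-10−(-8)| + |-7−(-20)| + |-15−(-2)| = 2 + 13 + 13 = 28
The smallest is to Sensor 6, so p lies in the Voronoi region of Sensor 6.

Sensor 6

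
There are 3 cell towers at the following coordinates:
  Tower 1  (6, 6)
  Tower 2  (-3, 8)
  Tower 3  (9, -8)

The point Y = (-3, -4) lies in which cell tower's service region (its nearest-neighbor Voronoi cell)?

Since √ is increasing, it suffices to compare squared distances:
d²(Y, Tower 1) = (-3−6)² + (-4−6)² = 81 + 100 = 181
d²(Y, Tower 2) = (-3−(-3))² + (-4−8)² = 0 + 144 = 144
d²(Y, Tower 3) = (-3−9)² + (-4−(-8))² = 144 + 16 = 160
Minimum is at Tower 2.

Tower 2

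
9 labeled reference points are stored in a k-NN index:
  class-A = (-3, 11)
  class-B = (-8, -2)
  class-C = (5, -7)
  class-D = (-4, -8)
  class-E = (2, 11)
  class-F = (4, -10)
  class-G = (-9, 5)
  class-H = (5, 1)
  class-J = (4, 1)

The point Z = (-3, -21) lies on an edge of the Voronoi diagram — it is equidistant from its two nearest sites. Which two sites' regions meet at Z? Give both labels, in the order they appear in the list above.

class-D and class-F

Squared distances from Z to each site:
d²(Z, class-A) = (-3−(-3))² + (-21−11)² = 0 + 1024 = 1024
d²(Z, class-B) = (-3−(-8))² + (-21−(-2))² = 25 + 361 = 386
d²(Z, class-C) = (-3−5)² + (-21−(-7))² = 64 + 196 = 260
d²(Z, class-D) = (-3−(-4))² + (-21−(-8))² = 1 + 169 = 170
d²(Z, class-E) = (-3−2)² + (-21−11)² = 25 + 1024 = 1049
d²(Z, class-F) = (-3−4)² + (-21−(-10))² = 49 + 121 = 170
d²(Z, class-G) = (-3−(-9))² + (-21−5)² = 36 + 676 = 712
d²(Z, class-H) = (-3−5)² + (-21−1)² = 64 + 484 = 548
d²(Z, class-J) = (-3−4)² + (-21−1)² = 49 + 484 = 533
Z is equidistant from class-D and class-F (both at squared distance 170), and every other site is strictly farther — so Z lies on the class-D–class-F Voronoi edge.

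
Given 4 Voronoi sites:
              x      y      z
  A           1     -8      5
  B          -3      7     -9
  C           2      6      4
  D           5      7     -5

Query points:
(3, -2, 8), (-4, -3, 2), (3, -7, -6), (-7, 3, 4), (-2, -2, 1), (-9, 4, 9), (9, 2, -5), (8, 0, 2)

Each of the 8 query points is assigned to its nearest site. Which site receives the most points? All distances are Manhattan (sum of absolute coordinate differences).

(3, -2, 8) — d to each: A:11, B:32, C:13, D:24 → nearest is A
(-4, -3, 2) — d to each: A:13, B:22, C:17, D:26 → nearest is A
(3, -7, -6) — d to each: A:14, B:23, C:24, D:17 → nearest is A
(-7, 3, 4) — d to each: A:20, B:21, C:12, D:25 → nearest is C
(-2, -2, 1) — d to each: A:13, B:20, C:15, D:22 → nearest is A
(-9, 4, 9) — d to each: A:26, B:27, C:18, D:31 → nearest is C
(9, 2, -5) — d to each: A:28, B:21, C:20, D:9 → nearest is D
(8, 0, 2) — d to each: A:18, B:29, C:14, D:17 → nearest is C
Tally — A:4, C:3, D:1. A captures the most (4).

A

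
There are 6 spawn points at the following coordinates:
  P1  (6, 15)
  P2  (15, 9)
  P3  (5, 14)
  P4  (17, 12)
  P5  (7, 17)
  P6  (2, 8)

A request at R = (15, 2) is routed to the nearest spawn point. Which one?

P2

Squared Euclidean distances:
|RP1|² = (15−6)² + (2−15)² = 81 + 169 = 250
|RP2|² = (15−15)² + (2−9)² = 0 + 49 = 49
|RP3|² = (15−5)² + (2−14)² = 100 + 144 = 244
|RP4|² = (15−17)² + (2−12)² = 4 + 100 = 104
|RP5|² = (15−7)² + (2−17)² = 64 + 225 = 289
|RP6|² = (15−2)² + (2−8)² = 169 + 36 = 205
P2 is nearest.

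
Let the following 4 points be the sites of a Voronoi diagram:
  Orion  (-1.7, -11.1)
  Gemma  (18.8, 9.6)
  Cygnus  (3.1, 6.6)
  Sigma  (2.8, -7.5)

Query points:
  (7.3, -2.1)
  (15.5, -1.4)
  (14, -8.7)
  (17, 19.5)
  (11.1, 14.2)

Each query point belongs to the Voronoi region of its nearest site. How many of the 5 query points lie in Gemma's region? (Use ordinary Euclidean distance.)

(7.3, -2.1) — d² to each: Orion:162, Gemma:269.14, Cygnus:93.33, Sigma:49.41 → nearest is Sigma
(15.5, -1.4) — d² to each: Orion:389.93, Gemma:131.89, Cygnus:217.76, Sigma:198.5 → nearest is Gemma
(14, -8.7) — d² to each: Orion:252.25, Gemma:357.93, Cygnus:352.9, Sigma:126.88 → nearest is Sigma
(17, 19.5) — d² to each: Orion:1286.05, Gemma:101.25, Cygnus:359.62, Sigma:930.64 → nearest is Gemma
(11.1, 14.2) — d² to each: Orion:803.93, Gemma:80.45, Cygnus:121.76, Sigma:539.78 → nearest is Gemma
3 of the 5 points have Gemma as nearest.

3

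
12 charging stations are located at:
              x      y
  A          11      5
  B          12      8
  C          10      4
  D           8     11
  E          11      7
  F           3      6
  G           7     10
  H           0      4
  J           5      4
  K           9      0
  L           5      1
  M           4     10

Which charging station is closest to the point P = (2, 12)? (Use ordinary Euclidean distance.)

M

Squared Euclidean distances:
|PA|² = 81 + 49 = 130
|PB|² = 100 + 16 = 116
|PC|² = 64 + 64 = 128
|PD|² = 36 + 1 = 37
|PE|² = 81 + 25 = 106
|PF|² = 1 + 36 = 37
|PG|² = 25 + 4 = 29
|PH|² = 4 + 64 = 68
|PJ|² = 9 + 64 = 73
|PK|² = 49 + 144 = 193
|PL|² = 9 + 121 = 130
|PM|² = 4 + 4 = 8
The smallest is to M, so P lies in the Voronoi region of M.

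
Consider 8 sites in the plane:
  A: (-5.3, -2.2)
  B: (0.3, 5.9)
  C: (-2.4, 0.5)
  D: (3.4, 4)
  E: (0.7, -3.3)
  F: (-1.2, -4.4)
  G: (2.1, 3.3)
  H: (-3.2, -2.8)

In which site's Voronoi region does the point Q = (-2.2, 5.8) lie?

B

Since √ is increasing, it suffices to compare squared distances:
|QA|² = (-2.2−(-5.3))² + (5.8−(-2.2))² = 9.61 + 64 = 73.61
|QB|² = (-2.2−0.3)² + (5.8−5.9)² = 6.25 + 0.01 = 6.26
|QC|² = (-2.2−(-2.4))² + (5.8−0.5)² = 0.04 + 28.09 = 28.13
|QD|² = (-2.2−3.4)² + (5.8−4)² = 31.36 + 3.24 = 34.6
|QE|² = (-2.2−0.7)² + (5.8−(-3.3))² = 8.41 + 82.81 = 91.22
|QF|² = (-2.2−(-1.2))² + (5.8−(-4.4))² = 1 + 104.04 = 105.04
|QG|² = (-2.2−2.1)² + (5.8−3.3)² = 18.49 + 6.25 = 24.74
|QH|² = (-2.2−(-3.2))² + (5.8−(-2.8))² = 1 + 73.96 = 74.96
B is nearest.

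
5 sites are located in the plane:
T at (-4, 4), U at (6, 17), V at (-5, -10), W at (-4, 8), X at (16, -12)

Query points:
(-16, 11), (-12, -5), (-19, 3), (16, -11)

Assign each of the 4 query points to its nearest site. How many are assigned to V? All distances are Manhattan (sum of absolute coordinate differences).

1

(-16, 11) — d to each: T:19, U:28, V:32, W:15, X:55 → nearest is W
(-12, -5) — d to each: T:17, U:40, V:12, W:21, X:35 → nearest is V
(-19, 3) — d to each: T:16, U:39, V:27, W:20, X:50 → nearest is T
(16, -11) — d to each: T:35, U:38, V:22, W:39, X:1 → nearest is X
1 of the 4 points has V as nearest.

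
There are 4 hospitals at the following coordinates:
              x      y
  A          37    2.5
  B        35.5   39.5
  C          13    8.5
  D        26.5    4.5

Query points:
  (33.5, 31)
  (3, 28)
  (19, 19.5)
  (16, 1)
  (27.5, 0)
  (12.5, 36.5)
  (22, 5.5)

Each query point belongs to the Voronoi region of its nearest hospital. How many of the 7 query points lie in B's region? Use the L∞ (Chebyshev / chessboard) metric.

2

(33.5, 31) — d to each: A:28.5, B:8.5, C:22.5, D:26.5 → nearest is B
(3, 28) — d to each: A:34, B:32.5, C:19.5, D:23.5 → nearest is C
(19, 19.5) — d to each: A:18, B:20, C:11, D:15 → nearest is C
(16, 1) — d to each: A:21, B:38.5, C:7.5, D:10.5 → nearest is C
(27.5, 0) — d to each: A:9.5, B:39.5, C:14.5, D:4.5 → nearest is D
(12.5, 36.5) — d to each: A:34, B:23, C:28, D:32 → nearest is B
(22, 5.5) — d to each: A:15, B:34, C:9, D:4.5 → nearest is D
2 of the 7 points have B as nearest.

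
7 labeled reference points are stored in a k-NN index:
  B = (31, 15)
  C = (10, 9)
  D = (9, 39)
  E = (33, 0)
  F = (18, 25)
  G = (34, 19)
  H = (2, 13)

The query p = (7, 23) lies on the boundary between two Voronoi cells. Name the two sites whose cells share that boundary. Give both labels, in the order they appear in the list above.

F and H

Squared distances from p to each site:
|pB|² = (7−31)² + (23−15)² = 576 + 64 = 640
|pC|² = (7−10)² + (23−9)² = 9 + 196 = 205
|pD|² = (7−9)² + (23−39)² = 4 + 256 = 260
|pE|² = (7−33)² + (23−0)² = 676 + 529 = 1205
|pF|² = (7−18)² + (23−25)² = 121 + 4 = 125
|pG|² = (7−34)² + (23−19)² = 729 + 16 = 745
|pH|² = (7−2)² + (23−13)² = 25 + 100 = 125
p is equidistant from F and H (both at squared distance 125), and every other site is strictly farther — so p lies on the F–H Voronoi edge.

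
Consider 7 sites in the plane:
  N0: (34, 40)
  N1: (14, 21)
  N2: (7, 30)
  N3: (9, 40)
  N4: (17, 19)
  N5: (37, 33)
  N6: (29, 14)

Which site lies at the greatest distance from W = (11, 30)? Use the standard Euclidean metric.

N5

Since √ is increasing, it suffices to compare squared distances:
|WN0|² = (11−34)² + (30−40)² = 529 + 100 = 629
|WN1|² = (11−14)² + (30−21)² = 9 + 81 = 90
|WN2|² = (11−7)² + (30−30)² = 16 + 0 = 16
|WN3|² = (11−9)² + (30−40)² = 4 + 100 = 104
|WN4|² = (11−17)² + (30−19)² = 36 + 121 = 157
|WN5|² = (11−37)² + (30−33)² = 676 + 9 = 685
|WN6|² = (11−29)² + (30−14)² = 324 + 256 = 580
The largest is to N5.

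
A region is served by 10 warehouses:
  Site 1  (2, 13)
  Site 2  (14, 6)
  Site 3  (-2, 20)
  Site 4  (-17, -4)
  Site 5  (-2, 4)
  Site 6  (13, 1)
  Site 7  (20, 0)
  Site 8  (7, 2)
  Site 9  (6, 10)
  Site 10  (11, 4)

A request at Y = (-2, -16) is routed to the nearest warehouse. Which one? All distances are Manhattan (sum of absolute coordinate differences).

Site 5

d(Y, Site 1) = |-2−2| + |-16−13| = 4 + 29 = 33
d(Y, Site 2) = |-2−14| + |-16−6| = 16 + 22 = 38
d(Y, Site 3) = |-2−(-2)| + |-16−20| = 0 + 36 = 36
d(Y, Site 4) = |-2−(-17)| + |-16−(-4)| = 15 + 12 = 27
d(Y, Site 5) = |-2−(-2)| + |-16−4| = 0 + 20 = 20
d(Y, Site 6) = |-2−13| + |-16−1| = 15 + 17 = 32
d(Y, Site 7) = |-2−20| + |-16−0| = 22 + 16 = 38
d(Y, Site 8) = |-2−7| + |-16−2| = 9 + 18 = 27
d(Y, Site 9) = |-2−6| + |-16−10| = 8 + 26 = 34
d(Y, Site 10) = |-2−11| + |-16−4| = 13 + 20 = 33
Minimum is at Site 5.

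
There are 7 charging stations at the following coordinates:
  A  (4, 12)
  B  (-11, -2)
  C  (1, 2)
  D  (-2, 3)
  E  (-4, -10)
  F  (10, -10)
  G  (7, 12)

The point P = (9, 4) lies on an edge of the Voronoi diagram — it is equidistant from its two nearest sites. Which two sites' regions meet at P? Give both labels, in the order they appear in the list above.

Squared distances from P to each site:
|PA|² = (9−4)² + (4−12)² = 25 + 64 = 89
|PB|² = (9−(-11))² + (4−(-2))² = 400 + 36 = 436
|PC|² = (9−1)² + (4−2)² = 64 + 4 = 68
|PD|² = (9−(-2))² + (4−3)² = 121 + 1 = 122
|PE|² = (9−(-4))² + (4−(-10))² = 169 + 196 = 365
|PF|² = (9−10)² + (4−(-10))² = 1 + 196 = 197
|PG|² = (9−7)² + (4−12)² = 4 + 64 = 68
P is equidistant from C and G (both at squared distance 68), and every other site is strictly farther — so P lies on the C–G Voronoi edge.

C and G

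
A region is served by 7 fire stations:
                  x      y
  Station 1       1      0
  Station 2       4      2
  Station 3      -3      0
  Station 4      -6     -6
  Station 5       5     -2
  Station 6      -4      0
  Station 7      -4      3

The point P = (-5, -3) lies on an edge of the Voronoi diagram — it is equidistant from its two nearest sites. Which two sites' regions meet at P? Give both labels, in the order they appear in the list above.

Squared distances from P to each site:
d²(P, Station 1) = (-5−1)² + (-3−0)² = 36 + 9 = 45
d²(P, Station 2) = (-5−4)² + (-3−2)² = 81 + 25 = 106
d²(P, Station 3) = (-5−(-3))² + (-3−0)² = 4 + 9 = 13
d²(P, Station 4) = (-5−(-6))² + (-3−(-6))² = 1 + 9 = 10
d²(P, Station 5) = (-5−5)² + (-3−(-2))² = 100 + 1 = 101
d²(P, Station 6) = (-5−(-4))² + (-3−0)² = 1 + 9 = 10
d²(P, Station 7) = (-5−(-4))² + (-3−3)² = 1 + 36 = 37
P is equidistant from Station 4 and Station 6 (both at squared distance 10), and every other site is strictly farther — so P lies on the Station 4–Station 6 Voronoi edge.

Station 4 and Station 6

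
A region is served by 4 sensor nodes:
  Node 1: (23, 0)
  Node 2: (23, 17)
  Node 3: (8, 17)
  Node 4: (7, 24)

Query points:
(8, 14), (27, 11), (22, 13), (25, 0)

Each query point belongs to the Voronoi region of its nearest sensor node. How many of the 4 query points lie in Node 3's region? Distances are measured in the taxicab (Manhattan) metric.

(8, 14) — d to each: Node 1:29, Node 2:18, Node 3:3, Node 4:11 → nearest is Node 3
(27, 11) — d to each: Node 1:15, Node 2:10, Node 3:25, Node 4:33 → nearest is Node 2
(22, 13) — d to each: Node 1:14, Node 2:5, Node 3:18, Node 4:26 → nearest is Node 2
(25, 0) — d to each: Node 1:2, Node 2:19, Node 3:34, Node 4:42 → nearest is Node 1
1 of the 4 points has Node 3 as nearest.

1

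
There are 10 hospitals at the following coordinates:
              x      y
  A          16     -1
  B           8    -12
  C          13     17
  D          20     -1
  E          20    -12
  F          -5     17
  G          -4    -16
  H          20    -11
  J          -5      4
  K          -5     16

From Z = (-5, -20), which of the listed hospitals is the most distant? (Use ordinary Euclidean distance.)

Since √ is increasing, it suffices to compare squared distances:
|ZA|² = 441 + 361 = 802
|ZB|² = 169 + 64 = 233
|ZC|² = 324 + 1369 = 1693
|ZD|² = 625 + 361 = 986
|ZE|² = 625 + 64 = 689
|ZF|² = 0 + 1369 = 1369
|ZG|² = 1 + 16 = 17
|ZH|² = 625 + 81 = 706
|ZJ|² = 0 + 576 = 576
|ZK|² = 0 + 1296 = 1296
The largest is to C.

C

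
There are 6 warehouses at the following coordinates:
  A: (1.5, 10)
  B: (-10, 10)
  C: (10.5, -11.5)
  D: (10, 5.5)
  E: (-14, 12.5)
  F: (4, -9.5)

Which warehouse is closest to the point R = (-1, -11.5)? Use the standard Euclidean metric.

F

Since √ is increasing, it suffices to compare squared distances:
|RA|² = (-1−1.5)² + (-11.5−10)² = 6.25 + 462.25 = 468.5
|RB|² = (-1−(-10))² + (-11.5−10)² = 81 + 462.25 = 543.25
|RC|² = (-1−10.5)² + (-11.5−(-11.5))² = 132.25 + 0 = 132.25
|RD|² = (-1−10)² + (-11.5−5.5)² = 121 + 289 = 410
|RE|² = (-1−(-14))² + (-11.5−12.5)² = 169 + 576 = 745
|RF|² = (-1−4)² + (-11.5−(-9.5))² = 25 + 4 = 29
Minimum is at F.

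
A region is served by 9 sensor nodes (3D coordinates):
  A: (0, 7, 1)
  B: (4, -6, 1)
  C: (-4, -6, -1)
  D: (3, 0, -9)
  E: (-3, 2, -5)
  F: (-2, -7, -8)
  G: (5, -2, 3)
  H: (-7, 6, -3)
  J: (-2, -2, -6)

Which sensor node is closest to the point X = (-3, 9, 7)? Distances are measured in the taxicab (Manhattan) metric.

d(X,A) = 3 + 2 + 6 = 11
d(X,B) = 7 + 15 + 6 = 28
d(X,C) = 1 + 15 + 8 = 24
d(X,D) = 6 + 9 + 16 = 31
d(X,E) = 0 + 7 + 12 = 19
d(X,F) = 1 + 16 + 15 = 32
d(X,G) = 8 + 11 + 4 = 23
d(X,H) = 4 + 3 + 10 = 17
d(X,J) = 1 + 11 + 13 = 25
A is nearest.

A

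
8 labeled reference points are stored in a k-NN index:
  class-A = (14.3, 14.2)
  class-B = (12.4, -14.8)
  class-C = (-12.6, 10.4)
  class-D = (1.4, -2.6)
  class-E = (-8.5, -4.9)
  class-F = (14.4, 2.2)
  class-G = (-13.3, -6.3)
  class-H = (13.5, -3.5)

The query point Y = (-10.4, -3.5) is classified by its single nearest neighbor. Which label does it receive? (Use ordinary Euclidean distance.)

class-E

Compare squared distances (the ordering matches that of the actual distances):
d²(Y, class-A) = (-10.4−14.3)² + (-3.5−14.2)² = 610.09 + 313.29 = 923.38
d²(Y, class-B) = (-10.4−12.4)² + (-3.5−(-14.8))² = 519.84 + 127.69 = 647.53
d²(Y, class-C) = (-10.4−(-12.6))² + (-3.5−10.4)² = 4.84 + 193.21 = 198.05
d²(Y, class-D) = (-10.4−1.4)² + (-3.5−(-2.6))² = 139.24 + 0.81 = 140.05
d²(Y, class-E) = (-10.4−(-8.5))² + (-3.5−(-4.9))² = 3.61 + 1.96 = 5.57
d²(Y, class-F) = (-10.4−14.4)² + (-3.5−2.2)² = 615.04 + 32.49 = 647.53
d²(Y, class-G) = (-10.4−(-13.3))² + (-3.5−(-6.3))² = 8.41 + 7.84 = 16.25
d²(Y, class-H) = (-10.4−13.5)² + (-3.5−(-3.5))² = 571.21 + 0 = 571.21
class-E is nearest.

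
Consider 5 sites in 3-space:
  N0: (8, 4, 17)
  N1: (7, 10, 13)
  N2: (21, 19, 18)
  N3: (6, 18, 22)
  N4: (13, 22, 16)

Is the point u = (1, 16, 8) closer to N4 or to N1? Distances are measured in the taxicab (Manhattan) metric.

d(u,N4) = |1−13| + |16−22| + |8−16| = 12 + 6 + 8 = 26
d(u,N1) = |1−7| + |16−10| + |8−13| = 6 + 6 + 5 = 17
26 > 17, so N1 is closer.

N1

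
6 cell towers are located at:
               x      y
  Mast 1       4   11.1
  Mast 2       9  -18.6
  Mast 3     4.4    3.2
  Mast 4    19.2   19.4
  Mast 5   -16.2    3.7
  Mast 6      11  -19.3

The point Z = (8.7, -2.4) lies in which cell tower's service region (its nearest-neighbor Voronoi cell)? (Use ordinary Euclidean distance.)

Compare squared distances (the ordering matches that of the actual distances):
d²(Z, Mast 1) = (8.7−4)² + (-2.4−11.1)² = 22.09 + 182.25 = 204.34
d²(Z, Mast 2) = (8.7−9)² + (-2.4−(-18.6))² = 0.09 + 262.44 = 262.53
d²(Z, Mast 3) = (8.7−4.4)² + (-2.4−3.2)² = 18.49 + 31.36 = 49.85
d²(Z, Mast 4) = (8.7−19.2)² + (-2.4−19.4)² = 110.25 + 475.24 = 585.49
d²(Z, Mast 5) = (8.7−(-16.2))² + (-2.4−3.7)² = 620.01 + 37.21 = 657.22
d²(Z, Mast 6) = (8.7−11)² + (-2.4−(-19.3))² = 5.29 + 285.61 = 290.9
Mast 3 is nearest.

Mast 3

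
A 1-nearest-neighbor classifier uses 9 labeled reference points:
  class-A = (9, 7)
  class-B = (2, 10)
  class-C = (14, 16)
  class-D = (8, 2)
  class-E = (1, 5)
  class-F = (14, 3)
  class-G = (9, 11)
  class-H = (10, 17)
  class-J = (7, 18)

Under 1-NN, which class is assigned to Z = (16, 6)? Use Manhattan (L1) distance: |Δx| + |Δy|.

d(Z, class-A) = 7 + 1 = 8
d(Z, class-B) = 14 + 4 = 18
d(Z, class-C) = 2 + 10 = 12
d(Z, class-D) = 8 + 4 = 12
d(Z, class-E) = 15 + 1 = 16
d(Z, class-F) = 2 + 3 = 5
d(Z, class-G) = 7 + 5 = 12
d(Z, class-H) = 6 + 11 = 17
d(Z, class-J) = 9 + 12 = 21
Minimum is at class-F.

class-F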